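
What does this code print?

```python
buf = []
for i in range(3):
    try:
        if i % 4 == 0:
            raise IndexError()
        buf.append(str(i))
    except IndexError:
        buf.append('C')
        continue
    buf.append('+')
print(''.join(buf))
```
C1+2+

continue in except skips rest of loop body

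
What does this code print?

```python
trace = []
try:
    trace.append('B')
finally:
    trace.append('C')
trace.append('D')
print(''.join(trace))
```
BCD

try/finally without except, no exception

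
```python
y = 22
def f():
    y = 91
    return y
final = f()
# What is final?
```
91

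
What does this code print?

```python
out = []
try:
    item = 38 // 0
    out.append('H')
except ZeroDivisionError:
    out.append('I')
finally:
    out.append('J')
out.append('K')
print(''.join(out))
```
IJK

finally always runs, even after exception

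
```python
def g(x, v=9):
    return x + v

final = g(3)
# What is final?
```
12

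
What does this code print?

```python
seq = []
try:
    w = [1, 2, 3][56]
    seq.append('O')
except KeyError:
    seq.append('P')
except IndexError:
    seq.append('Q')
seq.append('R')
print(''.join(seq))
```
QR

IndexError is caught by its specific handler, not KeyError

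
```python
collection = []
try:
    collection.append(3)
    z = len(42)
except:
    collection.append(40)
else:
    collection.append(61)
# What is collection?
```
[3, 40]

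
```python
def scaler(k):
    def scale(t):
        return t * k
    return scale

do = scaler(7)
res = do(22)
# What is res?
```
154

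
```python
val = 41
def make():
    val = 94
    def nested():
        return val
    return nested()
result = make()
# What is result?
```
94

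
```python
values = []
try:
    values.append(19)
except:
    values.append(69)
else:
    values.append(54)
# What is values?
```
[19, 54]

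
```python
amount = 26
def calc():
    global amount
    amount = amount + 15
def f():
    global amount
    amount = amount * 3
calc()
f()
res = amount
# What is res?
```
123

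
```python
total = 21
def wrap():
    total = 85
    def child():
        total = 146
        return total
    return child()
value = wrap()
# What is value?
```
146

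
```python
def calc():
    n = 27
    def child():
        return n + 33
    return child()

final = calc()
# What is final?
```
60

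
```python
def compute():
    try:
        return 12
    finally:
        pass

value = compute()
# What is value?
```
12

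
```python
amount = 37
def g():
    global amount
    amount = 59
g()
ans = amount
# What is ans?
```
59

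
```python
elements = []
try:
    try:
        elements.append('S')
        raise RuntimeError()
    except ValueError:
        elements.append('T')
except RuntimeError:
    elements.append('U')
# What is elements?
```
['S', 'U']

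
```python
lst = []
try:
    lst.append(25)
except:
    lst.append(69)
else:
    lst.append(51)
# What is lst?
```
[25, 51]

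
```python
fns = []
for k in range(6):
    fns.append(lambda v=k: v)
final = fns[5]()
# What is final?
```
5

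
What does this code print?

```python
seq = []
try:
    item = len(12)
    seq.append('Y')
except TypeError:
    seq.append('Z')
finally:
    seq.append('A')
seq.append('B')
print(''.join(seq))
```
ZAB

finally always runs, even after exception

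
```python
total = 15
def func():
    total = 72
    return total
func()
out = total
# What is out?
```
15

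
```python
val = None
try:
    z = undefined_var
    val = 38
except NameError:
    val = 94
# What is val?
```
94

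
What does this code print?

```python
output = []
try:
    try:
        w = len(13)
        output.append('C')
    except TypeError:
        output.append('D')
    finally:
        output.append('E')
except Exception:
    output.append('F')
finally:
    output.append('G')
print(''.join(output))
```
DEG

Both finally blocks run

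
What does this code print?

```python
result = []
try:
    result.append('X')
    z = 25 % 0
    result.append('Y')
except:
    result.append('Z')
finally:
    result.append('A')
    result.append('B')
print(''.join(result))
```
XZAB

Code before exception runs, then except, then all of finally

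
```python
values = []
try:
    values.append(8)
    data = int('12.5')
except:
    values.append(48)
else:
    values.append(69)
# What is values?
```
[8, 48]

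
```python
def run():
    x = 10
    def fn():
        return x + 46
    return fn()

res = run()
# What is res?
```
56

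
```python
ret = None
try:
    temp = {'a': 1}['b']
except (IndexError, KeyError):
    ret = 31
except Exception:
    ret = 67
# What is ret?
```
31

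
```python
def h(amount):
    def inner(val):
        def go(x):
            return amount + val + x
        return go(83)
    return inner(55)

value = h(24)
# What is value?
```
162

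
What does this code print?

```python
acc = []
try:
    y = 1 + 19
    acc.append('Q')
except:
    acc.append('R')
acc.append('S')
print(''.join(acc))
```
QS

No exception, try block completes normally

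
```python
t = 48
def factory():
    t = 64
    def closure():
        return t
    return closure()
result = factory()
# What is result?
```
64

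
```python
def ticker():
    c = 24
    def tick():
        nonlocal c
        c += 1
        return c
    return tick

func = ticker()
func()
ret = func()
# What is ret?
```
26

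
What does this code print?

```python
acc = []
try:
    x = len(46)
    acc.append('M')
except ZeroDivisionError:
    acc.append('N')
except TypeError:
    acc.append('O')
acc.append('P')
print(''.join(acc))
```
OP

TypeError is caught by its specific handler, not ZeroDivisionError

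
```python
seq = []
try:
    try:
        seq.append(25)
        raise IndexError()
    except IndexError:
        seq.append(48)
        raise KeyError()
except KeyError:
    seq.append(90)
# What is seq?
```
[25, 48, 90]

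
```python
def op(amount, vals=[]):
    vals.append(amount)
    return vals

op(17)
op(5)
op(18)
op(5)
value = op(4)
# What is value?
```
[17, 5, 18, 5, 4]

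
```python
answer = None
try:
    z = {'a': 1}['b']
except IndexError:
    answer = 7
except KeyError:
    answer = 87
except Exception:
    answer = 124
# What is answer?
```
87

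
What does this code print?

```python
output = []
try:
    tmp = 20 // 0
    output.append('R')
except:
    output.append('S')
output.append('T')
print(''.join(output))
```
ST

Exception raised in try, caught by bare except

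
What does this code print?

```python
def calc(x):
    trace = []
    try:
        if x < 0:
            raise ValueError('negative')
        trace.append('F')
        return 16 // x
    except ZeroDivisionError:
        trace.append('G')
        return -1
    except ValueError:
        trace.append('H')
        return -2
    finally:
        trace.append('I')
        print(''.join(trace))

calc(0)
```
FGI

x=0 causes ZeroDivisionError, caught, finally prints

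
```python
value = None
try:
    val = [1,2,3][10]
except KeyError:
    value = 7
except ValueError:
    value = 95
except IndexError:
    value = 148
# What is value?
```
148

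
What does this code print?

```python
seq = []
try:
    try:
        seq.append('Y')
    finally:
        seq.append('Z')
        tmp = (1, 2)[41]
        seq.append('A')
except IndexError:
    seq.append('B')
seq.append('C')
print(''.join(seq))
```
YZBC

Exception in inner finally caught by outer except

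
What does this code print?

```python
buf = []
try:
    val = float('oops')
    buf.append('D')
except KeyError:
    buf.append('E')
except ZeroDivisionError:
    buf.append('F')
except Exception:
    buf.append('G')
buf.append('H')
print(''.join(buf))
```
GH

ValueError not specifically caught, falls to Exception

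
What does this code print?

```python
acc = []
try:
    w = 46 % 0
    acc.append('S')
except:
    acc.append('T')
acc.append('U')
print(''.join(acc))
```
TU

Exception raised in try, caught by bare except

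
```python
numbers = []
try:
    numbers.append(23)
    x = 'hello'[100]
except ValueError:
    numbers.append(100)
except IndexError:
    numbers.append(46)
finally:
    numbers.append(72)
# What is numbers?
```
[23, 46, 72]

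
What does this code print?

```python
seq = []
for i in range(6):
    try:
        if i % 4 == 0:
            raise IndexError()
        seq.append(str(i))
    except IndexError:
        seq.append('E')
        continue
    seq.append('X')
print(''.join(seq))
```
E1X2X3XE5X

continue in except skips rest of loop body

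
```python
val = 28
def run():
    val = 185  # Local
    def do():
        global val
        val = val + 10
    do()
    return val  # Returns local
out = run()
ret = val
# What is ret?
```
38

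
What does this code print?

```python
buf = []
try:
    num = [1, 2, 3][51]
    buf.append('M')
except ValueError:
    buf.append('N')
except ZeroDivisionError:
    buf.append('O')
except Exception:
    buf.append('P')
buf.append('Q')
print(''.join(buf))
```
PQ

IndexError not specifically caught, falls to Exception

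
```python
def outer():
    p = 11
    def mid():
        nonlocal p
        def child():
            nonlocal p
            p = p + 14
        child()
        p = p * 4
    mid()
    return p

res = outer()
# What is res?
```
100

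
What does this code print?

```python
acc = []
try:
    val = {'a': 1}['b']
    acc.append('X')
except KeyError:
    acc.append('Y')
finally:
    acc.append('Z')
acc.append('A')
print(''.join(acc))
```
YZA

finally always runs, even after exception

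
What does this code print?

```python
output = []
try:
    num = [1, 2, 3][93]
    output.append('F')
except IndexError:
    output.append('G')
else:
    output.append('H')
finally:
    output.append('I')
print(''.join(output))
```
GI

Exception: except runs, else skipped, finally runs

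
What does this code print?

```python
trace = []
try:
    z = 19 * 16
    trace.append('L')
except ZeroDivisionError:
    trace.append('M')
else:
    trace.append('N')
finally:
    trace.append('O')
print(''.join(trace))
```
LNO

else runs before finally when no exception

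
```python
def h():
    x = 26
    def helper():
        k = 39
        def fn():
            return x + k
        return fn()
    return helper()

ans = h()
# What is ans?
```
65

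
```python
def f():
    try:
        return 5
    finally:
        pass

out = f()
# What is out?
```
5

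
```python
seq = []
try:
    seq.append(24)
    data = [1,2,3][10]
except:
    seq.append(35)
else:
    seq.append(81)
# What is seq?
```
[24, 35]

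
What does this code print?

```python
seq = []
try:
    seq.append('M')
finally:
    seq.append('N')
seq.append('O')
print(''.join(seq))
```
MNO

try/finally without except, no exception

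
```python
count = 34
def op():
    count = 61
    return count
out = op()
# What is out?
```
61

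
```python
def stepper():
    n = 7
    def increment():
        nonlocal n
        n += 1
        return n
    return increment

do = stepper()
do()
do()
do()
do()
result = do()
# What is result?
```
12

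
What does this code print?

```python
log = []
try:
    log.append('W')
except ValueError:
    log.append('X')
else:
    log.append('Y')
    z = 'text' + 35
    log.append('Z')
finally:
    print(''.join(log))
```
WY

Try succeeds, else appends 'Y', TypeError in else is uncaught, finally prints before exception propagates ('Z' never appended)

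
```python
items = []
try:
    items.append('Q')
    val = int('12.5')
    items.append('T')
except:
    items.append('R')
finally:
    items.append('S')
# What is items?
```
['Q', 'R', 'S']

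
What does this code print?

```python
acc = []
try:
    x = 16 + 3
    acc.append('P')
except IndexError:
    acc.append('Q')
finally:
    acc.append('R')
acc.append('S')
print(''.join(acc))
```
PRS

finally runs after normal execution too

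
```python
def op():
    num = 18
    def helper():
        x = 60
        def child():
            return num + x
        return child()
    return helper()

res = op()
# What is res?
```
78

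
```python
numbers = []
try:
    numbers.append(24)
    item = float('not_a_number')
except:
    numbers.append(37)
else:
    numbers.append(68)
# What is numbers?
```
[24, 37]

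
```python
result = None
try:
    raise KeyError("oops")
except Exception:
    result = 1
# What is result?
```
1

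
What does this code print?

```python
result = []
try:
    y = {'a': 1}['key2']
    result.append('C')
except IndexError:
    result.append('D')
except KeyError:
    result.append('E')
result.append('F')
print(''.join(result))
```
EF

KeyError is caught by its specific handler, not IndexError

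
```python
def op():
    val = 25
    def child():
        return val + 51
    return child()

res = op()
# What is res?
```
76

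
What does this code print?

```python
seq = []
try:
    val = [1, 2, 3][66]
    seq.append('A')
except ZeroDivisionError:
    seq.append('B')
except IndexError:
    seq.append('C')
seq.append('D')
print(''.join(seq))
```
CD

IndexError is caught by its specific handler, not ZeroDivisionError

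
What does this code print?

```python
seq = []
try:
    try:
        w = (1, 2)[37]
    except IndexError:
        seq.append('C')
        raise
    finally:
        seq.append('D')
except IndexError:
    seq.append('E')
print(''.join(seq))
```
CDE

finally runs before re-raised exception propagates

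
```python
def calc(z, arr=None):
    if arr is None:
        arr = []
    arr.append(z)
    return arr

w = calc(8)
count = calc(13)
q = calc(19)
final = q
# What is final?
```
[19]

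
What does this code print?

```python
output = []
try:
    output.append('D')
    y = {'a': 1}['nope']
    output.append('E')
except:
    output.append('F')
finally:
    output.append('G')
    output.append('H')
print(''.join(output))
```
DFGH

Code before exception runs, then except, then all of finally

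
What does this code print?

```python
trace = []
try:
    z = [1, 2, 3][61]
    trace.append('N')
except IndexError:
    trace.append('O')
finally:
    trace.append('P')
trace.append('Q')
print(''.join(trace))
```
OPQ

finally always runs, even after exception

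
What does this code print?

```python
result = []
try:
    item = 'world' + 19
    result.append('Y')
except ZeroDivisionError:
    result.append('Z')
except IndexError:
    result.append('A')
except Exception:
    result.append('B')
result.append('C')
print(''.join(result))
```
BC

TypeError not specifically caught, falls to Exception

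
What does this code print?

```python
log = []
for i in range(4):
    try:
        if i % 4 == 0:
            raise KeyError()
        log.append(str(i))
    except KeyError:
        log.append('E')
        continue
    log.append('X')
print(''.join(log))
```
E1X2X3X

continue in except skips rest of loop body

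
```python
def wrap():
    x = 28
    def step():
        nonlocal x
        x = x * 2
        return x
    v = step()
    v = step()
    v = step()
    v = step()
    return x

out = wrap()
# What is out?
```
448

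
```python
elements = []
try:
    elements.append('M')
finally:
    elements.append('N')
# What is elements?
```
['M', 'N']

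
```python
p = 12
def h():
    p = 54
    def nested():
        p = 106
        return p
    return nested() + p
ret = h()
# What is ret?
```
160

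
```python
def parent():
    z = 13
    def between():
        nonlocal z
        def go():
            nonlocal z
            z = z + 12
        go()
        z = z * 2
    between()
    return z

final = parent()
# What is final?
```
50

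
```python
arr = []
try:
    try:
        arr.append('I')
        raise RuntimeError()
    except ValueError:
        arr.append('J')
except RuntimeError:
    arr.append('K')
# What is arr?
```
['I', 'K']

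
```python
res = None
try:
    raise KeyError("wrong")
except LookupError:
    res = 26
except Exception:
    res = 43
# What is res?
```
26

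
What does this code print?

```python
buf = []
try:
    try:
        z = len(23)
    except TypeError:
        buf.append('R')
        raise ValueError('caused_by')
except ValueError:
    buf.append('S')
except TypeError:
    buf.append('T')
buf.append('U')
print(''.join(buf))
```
RSU

ValueError raised and caught, original TypeError not re-raised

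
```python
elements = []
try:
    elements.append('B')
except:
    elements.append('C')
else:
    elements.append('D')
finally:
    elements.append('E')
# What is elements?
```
['B', 'D', 'E']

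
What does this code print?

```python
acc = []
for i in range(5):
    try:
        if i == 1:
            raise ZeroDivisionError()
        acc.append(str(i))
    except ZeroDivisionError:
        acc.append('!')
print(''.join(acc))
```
0!234

Exception on i=1 caught, loop continues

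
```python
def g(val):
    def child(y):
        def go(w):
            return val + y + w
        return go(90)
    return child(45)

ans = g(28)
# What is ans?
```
163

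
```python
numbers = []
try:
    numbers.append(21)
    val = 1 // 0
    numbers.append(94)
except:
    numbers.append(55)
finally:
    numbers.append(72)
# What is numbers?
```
[21, 55, 72]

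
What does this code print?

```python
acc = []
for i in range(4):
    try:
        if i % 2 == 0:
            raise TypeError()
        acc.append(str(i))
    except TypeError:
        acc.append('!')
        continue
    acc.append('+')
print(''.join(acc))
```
!1+!3+

continue in except skips rest of loop body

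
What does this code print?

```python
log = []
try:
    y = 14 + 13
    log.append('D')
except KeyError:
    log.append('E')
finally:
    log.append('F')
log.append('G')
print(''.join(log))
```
DFG

finally runs after normal execution too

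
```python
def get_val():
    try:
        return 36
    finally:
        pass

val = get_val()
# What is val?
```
36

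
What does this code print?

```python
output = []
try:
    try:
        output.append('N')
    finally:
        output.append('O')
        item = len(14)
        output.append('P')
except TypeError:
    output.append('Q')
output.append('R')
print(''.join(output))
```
NOQR

Exception in inner finally caught by outer except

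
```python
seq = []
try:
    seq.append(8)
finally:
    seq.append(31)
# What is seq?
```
[8, 31]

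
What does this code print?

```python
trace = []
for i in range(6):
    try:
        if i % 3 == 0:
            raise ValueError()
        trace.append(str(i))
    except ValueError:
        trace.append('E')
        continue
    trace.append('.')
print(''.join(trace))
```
E1.2.E4.5.

continue in except skips rest of loop body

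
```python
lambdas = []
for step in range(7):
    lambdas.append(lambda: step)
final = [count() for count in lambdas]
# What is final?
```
[6, 6, 6, 6, 6, 6, 6]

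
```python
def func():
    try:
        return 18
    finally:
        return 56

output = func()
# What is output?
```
56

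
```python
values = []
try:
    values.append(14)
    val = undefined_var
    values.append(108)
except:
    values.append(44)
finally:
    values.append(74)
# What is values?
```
[14, 44, 74]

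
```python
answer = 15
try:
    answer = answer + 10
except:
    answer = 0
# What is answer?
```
25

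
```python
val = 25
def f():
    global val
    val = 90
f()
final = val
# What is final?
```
90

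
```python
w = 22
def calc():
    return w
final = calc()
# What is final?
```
22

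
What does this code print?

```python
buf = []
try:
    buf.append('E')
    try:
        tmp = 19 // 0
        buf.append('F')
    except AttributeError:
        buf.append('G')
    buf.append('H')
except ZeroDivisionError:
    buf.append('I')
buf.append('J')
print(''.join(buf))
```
EIJ

Inner handler doesn't match, propagates to outer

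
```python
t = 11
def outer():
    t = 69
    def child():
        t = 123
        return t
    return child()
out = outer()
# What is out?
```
123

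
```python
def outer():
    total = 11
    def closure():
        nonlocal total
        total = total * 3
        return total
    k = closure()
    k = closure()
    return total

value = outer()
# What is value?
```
99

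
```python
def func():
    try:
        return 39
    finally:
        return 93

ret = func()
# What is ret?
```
93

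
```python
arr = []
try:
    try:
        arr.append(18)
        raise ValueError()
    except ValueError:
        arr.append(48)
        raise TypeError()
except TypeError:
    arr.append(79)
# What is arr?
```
[18, 48, 79]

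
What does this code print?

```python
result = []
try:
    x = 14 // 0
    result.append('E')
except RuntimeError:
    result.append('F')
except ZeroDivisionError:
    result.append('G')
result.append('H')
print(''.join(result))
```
GH

ZeroDivisionError is caught by its specific handler, not RuntimeError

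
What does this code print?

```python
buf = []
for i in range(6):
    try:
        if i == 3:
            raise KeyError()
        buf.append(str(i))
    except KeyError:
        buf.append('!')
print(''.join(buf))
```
012!45

Exception on i=3 caught, loop continues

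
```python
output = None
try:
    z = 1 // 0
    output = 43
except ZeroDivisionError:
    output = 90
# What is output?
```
90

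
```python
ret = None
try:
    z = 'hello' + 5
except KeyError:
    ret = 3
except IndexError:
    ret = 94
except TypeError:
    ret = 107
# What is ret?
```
107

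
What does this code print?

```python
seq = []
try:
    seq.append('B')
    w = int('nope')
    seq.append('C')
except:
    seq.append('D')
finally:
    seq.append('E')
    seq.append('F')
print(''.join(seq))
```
BDEF

Code before exception runs, then except, then all of finally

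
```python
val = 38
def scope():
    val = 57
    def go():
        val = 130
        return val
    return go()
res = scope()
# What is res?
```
130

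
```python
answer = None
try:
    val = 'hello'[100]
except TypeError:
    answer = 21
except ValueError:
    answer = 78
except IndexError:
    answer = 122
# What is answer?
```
122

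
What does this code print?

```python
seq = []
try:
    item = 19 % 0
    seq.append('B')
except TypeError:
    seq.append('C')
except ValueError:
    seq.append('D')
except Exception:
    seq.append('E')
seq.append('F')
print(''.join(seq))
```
EF

ZeroDivisionError not specifically caught, falls to Exception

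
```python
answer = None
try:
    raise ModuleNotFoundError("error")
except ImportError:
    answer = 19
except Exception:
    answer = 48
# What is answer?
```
19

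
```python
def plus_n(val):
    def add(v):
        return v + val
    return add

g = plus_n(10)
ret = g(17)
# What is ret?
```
27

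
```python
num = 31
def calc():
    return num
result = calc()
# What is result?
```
31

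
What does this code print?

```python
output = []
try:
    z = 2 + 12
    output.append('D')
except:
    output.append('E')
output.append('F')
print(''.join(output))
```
DF

No exception, try block completes normally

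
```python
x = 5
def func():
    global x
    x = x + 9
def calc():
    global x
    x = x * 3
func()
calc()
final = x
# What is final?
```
42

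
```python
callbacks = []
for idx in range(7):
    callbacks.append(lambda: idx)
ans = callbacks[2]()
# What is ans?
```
6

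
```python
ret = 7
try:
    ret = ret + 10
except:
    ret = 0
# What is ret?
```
17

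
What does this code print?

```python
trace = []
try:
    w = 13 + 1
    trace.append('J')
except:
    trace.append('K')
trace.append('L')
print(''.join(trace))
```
JL

No exception, try block completes normally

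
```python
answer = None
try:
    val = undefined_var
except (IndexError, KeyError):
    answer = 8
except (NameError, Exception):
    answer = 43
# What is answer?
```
43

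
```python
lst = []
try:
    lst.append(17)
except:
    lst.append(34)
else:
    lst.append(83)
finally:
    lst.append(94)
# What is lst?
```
[17, 83, 94]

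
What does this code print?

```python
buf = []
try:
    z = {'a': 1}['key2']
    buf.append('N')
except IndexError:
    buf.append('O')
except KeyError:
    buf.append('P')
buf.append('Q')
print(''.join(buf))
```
PQ

KeyError is caught by its specific handler, not IndexError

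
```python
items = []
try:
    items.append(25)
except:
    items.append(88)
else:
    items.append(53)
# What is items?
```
[25, 53]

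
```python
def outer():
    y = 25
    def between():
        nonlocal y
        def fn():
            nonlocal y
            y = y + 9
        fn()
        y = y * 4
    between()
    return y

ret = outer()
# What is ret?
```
136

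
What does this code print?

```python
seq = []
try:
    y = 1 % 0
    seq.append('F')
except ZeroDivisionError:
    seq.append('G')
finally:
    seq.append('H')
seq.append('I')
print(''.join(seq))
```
GHI

finally always runs, even after exception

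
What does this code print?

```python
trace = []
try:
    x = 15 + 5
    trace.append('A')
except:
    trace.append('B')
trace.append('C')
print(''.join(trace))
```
AC

No exception, try block completes normally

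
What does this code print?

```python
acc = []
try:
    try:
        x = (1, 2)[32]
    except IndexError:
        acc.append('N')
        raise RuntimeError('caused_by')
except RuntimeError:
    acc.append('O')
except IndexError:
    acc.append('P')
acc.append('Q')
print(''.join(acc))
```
NOQ

RuntimeError raised and caught, original IndexError not re-raised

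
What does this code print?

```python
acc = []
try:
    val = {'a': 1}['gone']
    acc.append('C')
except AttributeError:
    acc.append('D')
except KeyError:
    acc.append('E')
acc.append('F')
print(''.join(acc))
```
EF

KeyError is caught by its specific handler, not AttributeError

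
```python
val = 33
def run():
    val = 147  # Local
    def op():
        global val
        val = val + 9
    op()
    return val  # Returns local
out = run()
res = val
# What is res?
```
42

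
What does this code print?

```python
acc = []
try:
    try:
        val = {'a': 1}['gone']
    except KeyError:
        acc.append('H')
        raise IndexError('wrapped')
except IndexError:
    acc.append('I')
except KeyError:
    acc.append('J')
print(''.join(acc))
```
HI

New IndexError raised, caught by outer IndexError handler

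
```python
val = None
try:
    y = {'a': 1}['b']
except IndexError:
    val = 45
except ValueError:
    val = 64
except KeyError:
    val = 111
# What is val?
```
111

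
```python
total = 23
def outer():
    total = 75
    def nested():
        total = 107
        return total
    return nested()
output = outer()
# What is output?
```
107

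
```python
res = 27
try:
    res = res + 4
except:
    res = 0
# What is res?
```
31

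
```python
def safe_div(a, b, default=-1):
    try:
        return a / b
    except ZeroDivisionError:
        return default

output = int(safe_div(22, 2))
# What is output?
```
11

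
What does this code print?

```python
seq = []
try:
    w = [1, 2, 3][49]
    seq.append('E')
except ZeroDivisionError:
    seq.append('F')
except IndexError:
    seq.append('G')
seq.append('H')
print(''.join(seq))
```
GH

IndexError is caught by its specific handler, not ZeroDivisionError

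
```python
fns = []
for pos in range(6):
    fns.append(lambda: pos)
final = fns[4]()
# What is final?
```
5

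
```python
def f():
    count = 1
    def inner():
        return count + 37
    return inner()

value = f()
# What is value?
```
38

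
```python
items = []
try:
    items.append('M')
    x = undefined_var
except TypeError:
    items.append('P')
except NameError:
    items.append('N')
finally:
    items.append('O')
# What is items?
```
['M', 'N', 'O']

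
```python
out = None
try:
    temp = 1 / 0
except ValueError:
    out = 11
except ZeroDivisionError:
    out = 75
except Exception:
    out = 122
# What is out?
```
75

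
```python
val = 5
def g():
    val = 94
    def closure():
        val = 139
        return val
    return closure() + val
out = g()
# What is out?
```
233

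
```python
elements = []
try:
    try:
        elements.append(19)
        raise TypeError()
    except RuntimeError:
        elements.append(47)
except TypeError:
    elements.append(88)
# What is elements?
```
[19, 88]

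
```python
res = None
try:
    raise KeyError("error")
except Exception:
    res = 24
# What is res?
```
24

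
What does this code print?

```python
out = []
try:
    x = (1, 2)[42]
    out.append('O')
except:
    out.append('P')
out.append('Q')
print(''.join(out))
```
PQ

Exception raised in try, caught by bare except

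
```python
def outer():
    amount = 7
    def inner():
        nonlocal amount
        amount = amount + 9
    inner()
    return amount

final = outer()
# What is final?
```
16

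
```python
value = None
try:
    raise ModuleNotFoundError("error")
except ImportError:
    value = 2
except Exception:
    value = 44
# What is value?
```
2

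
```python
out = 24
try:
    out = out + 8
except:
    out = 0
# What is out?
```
32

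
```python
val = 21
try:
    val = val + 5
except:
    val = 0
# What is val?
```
26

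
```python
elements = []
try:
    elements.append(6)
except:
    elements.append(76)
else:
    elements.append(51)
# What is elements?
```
[6, 51]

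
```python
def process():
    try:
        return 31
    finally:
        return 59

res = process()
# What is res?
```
59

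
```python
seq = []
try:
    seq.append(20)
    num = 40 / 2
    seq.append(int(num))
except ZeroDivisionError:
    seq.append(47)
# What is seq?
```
[20, 20]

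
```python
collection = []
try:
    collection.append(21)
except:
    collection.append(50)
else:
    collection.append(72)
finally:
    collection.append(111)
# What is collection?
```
[21, 72, 111]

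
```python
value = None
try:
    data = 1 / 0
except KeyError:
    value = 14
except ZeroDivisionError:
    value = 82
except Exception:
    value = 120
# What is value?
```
82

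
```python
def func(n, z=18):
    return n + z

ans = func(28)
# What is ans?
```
46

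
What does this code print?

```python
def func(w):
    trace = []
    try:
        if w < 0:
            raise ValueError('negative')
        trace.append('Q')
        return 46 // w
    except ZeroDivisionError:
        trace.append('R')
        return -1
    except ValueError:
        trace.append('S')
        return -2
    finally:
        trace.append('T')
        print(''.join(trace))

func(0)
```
QRT

w=0 causes ZeroDivisionError, caught, finally prints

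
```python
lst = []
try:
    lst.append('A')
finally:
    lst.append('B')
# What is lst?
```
['A', 'B']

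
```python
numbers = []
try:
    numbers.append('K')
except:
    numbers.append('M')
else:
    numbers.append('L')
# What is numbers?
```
['K', 'L']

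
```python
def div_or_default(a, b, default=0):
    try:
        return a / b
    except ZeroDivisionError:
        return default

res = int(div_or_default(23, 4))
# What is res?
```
5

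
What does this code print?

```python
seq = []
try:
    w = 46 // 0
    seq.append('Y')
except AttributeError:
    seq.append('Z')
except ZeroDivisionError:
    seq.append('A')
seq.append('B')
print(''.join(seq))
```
AB

ZeroDivisionError is caught by its specific handler, not AttributeError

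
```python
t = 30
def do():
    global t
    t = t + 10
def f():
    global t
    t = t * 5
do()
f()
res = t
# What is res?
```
200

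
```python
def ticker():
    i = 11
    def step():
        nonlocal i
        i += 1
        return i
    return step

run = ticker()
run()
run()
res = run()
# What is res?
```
14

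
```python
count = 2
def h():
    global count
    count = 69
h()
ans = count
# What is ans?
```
69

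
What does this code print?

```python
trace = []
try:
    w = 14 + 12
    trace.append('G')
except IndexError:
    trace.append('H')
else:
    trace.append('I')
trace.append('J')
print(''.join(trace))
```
GIJ

else block runs when no exception occurs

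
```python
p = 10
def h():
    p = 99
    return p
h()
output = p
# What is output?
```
10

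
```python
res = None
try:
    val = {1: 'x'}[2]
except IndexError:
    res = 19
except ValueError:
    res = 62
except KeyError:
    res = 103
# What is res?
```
103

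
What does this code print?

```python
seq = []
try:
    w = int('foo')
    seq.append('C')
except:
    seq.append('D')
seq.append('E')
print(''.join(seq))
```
DE

Exception raised in try, caught by bare except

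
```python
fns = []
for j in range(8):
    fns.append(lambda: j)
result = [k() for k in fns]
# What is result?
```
[7, 7, 7, 7, 7, 7, 7, 7]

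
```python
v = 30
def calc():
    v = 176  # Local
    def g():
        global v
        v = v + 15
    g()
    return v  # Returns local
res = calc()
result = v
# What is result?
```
45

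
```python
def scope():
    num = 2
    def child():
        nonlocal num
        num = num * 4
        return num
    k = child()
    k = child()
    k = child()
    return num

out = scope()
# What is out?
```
128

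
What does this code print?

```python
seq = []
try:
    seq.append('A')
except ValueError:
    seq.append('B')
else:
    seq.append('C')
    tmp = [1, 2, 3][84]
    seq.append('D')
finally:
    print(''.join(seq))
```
AC

Try succeeds, else appends 'C', IndexError in else is uncaught, finally prints before exception propagates ('D' never appended)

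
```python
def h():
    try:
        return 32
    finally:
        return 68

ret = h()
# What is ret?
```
68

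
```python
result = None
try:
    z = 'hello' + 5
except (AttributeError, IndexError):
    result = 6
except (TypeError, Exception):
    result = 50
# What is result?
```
50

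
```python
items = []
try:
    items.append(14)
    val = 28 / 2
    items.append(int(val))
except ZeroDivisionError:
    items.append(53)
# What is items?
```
[14, 14]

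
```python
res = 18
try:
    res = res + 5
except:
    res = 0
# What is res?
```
23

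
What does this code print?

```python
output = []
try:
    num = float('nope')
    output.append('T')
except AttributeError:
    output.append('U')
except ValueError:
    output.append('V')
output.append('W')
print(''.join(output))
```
VW

ValueError is caught by its specific handler, not AttributeError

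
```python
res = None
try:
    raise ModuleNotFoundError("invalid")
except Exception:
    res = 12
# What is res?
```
12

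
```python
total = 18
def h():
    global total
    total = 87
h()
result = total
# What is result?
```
87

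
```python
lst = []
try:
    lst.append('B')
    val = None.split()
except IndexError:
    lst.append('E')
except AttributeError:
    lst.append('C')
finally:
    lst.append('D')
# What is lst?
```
['B', 'C', 'D']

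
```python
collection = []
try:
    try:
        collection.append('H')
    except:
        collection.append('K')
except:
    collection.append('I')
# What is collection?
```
['H']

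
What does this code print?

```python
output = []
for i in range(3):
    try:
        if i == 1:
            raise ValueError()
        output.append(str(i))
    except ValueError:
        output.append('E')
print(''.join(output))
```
0E2

Exception on i=1 caught, loop continues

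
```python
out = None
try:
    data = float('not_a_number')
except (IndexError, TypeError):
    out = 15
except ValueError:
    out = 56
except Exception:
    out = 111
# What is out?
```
56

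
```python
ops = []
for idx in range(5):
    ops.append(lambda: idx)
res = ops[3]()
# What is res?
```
4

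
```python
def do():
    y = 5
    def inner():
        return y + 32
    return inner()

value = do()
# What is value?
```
37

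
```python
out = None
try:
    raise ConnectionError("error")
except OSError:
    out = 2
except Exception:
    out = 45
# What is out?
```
2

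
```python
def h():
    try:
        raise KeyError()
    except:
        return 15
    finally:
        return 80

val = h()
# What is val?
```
80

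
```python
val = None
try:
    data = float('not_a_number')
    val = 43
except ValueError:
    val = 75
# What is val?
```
75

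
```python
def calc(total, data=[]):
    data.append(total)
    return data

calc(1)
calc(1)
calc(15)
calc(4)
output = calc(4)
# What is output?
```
[1, 1, 15, 4, 4]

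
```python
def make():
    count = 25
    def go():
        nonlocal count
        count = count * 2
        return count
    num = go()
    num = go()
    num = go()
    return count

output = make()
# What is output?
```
200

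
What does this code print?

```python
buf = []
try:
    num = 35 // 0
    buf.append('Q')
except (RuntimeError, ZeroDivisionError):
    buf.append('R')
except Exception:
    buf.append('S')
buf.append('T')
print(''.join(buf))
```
RT

ZeroDivisionError matches tuple containing it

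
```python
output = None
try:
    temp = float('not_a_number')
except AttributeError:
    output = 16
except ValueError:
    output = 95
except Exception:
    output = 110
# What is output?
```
95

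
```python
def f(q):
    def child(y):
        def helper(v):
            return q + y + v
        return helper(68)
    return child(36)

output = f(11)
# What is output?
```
115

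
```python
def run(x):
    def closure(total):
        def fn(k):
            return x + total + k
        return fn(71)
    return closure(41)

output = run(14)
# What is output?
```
126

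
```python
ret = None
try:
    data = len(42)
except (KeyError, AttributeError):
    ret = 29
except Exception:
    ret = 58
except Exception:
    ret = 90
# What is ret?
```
58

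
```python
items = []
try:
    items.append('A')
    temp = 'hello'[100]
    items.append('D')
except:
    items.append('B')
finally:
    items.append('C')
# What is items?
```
['A', 'B', 'C']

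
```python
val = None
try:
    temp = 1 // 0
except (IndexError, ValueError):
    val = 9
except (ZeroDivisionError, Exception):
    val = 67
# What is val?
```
67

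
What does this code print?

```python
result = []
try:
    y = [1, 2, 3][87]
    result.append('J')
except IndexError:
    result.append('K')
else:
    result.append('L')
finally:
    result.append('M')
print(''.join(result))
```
KM

Exception: except runs, else skipped, finally runs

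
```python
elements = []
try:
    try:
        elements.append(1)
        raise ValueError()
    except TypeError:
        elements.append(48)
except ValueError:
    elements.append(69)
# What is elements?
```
[1, 69]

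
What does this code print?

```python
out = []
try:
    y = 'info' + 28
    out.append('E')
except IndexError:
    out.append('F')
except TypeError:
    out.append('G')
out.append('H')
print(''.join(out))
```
GH

TypeError is caught by its specific handler, not IndexError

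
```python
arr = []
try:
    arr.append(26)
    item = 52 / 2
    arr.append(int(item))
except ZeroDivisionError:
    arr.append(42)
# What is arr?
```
[26, 26]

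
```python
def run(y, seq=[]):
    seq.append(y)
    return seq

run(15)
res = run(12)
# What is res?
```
[15, 12]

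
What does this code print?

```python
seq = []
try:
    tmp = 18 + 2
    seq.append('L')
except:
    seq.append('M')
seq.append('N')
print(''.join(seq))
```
LN

No exception, try block completes normally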